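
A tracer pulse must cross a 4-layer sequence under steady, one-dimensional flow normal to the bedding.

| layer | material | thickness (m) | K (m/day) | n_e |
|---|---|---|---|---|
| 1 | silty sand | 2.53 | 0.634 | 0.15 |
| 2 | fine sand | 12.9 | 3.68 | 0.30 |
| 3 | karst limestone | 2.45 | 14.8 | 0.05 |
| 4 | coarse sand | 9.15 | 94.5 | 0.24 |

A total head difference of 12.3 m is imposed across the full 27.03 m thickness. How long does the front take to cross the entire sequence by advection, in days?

With flow normal to the layers, continuity requires the same specific discharge q through every layer.
Σ(b_i/K_i) = 2.53/0.634 + 12.9/3.68 + 2.45/14.8 + 9.15/94.5 = 7.758 d.
q = Δh / Σ(b_i/K_i) = 12.3 / 7.758 = 1.585 m/day.
In each layer the seepage velocity is v_i = q/n_i, so the layer transit time is t_i = b_i·n_i / q:
  layer 1 (silty sand): t_1 = 2.53 × 0.15 / 1.585 = 0.2394 d
  layer 2 (fine sand): t_2 = 12.9 × 0.30 / 1.585 = 2.441 d
  layer 3 (karst limestone): t_3 = 2.45 × 0.05 / 1.585 = 0.07727 d
  layer 4 (coarse sand): t_4 = 9.15 × 0.24 / 1.585 = 1.385 d
Total t = Σ t_i = 4.143 days.

4.14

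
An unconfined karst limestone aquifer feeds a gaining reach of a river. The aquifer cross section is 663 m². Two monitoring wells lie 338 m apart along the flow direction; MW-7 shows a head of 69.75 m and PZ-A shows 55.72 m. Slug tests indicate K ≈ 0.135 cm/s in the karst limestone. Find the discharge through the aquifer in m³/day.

3210

Convert K: 0.135 cm/s × 864 = 116.6 m/day.
Hydraulic gradient i = (69.75 − 55.72) / 338 = 14.03 / 338 = 0.04151.
Darcy's law: Q = K · A · i = 116.6 × 663.0 × 0.04151 = 3210 m³/day.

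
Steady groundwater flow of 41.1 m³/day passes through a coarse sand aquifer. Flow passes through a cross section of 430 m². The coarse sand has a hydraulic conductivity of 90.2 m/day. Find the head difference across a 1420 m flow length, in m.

1.50

From Q = K·A·i, i = Q / (K·A) = 41.1 / (90.20 × 430.0) = 0.001060.
Head loss Δh = i · L = 0.001060 × 1420 = 1.505 m.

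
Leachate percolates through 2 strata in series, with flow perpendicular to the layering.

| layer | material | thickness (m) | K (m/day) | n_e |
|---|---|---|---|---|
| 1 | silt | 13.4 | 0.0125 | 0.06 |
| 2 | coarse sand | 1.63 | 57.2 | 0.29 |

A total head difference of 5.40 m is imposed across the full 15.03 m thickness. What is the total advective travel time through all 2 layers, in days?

253

With flow normal to the layers, continuity requires the same specific discharge q through every layer.
Σ(b_i/K_i) = 13.4/0.0125 + 1.63/57.2 = 1072 d.
q = Δh / Σ(b_i/K_i) = 5.40 / 1072 = 0.005037 m/day.
In each layer the seepage velocity is v_i = q/n_i, so the layer transit time is t_i = b_i·n_i / q:
  layer 1 (silt): t_1 = 13.4 × 0.06 / 0.005037 = 159.6 d
  layer 2 (coarse sand): t_2 = 1.63 × 0.29 / 0.005037 = 93.84 d
Total t = Σ t_i = 253.5 days.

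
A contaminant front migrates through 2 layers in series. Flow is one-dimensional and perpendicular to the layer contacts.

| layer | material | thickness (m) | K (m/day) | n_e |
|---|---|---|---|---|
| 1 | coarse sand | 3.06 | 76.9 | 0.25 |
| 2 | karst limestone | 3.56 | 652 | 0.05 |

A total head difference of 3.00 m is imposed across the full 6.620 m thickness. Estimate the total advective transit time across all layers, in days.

With flow normal to the layers, continuity requires the same specific discharge q through every layer.
Σ(b_i/K_i) = 3.06/76.9 + 3.56/652 = 0.04525 d.
q = Δh / Σ(b_i/K_i) = 3.00 / 0.04525 = 66.30 m/day.
In each layer the seepage velocity is v_i = q/n_i, so the layer transit time is t_i = b_i·n_i / q:
  layer 1 (coarse sand): t_1 = 3.06 × 0.25 / 66.30 = 0.01154 d
  layer 2 (karst limestone): t_2 = 3.56 × 0.05 / 66.30 = 0.002685 d
Total t = Σ t_i = 0.01422 days.

0.0142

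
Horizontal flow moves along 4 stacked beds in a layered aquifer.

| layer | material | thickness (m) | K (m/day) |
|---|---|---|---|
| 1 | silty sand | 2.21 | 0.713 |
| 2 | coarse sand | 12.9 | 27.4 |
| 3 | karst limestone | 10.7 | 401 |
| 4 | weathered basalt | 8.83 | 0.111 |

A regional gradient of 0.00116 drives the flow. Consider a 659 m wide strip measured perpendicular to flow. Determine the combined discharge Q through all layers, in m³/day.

3550

Flow is parallel to layering, so each bed carries its own Darcy discharge and the transmissivities add.
Σ(K_i·b_i) = 0.713×2.21 + 27.4×12.9 + 401×10.7 + 0.111×8.83 = 4647 m²/day.
Hydraulic gradient i = 0.00116.
Q = Σ(K_i·b_i) · W · i = 4647 × 659 × 0.001160 = 3552 m³/day.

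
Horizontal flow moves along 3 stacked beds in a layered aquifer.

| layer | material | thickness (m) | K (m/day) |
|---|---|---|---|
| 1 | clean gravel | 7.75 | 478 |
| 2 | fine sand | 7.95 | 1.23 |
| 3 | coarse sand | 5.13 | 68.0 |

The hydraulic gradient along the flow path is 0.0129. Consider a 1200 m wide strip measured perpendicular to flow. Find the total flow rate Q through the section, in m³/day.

62900

Flow is parallel to layering, so each bed carries its own Darcy discharge and the transmissivities add.
Σ(K_i·b_i) = 478×7.75 + 1.23×7.95 + 68.0×5.13 = 4063 m²/day.
Hydraulic gradient i = 0.0129.
Q = Σ(K_i·b_i) · W · i = 4063 × 1200 × 0.01290 = 62897 m³/day.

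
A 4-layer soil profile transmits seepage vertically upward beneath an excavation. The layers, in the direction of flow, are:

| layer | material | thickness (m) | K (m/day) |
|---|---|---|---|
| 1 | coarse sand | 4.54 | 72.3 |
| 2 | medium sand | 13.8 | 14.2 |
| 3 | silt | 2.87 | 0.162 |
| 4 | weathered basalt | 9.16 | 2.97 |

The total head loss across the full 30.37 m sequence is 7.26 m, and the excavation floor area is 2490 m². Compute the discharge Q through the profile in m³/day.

828

Flow is perpendicular to layering, so the layers act in series and the equivalent K is the thickness-weighted harmonic mean.
Total thickness L = 4.54 + 13.8 + 2.87 + 9.16 = 30.37 m.
Σ(b_i/K_i) = 4.54/72.3 + 13.8/14.2 + 2.87/0.162 + 9.16/2.97 = 21.83 d.
K_eq = L / Σ(b_i/K_i) = 30.37 / 21.83 = 1.391 m/day.
Q = K_eq · A · (Δh/L) = 1.391 × 2490 × (7.26/30.37) = 827.9 m³/day.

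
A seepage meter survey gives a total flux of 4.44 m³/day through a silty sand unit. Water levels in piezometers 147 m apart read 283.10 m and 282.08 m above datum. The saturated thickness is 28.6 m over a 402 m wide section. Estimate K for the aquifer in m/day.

0.0557

Cross-sectional area A = 402 × 28.6 = 11497 m².
Hydraulic gradient i = (283.10 − 282.08) / 147 = 1.02 / 147 = 0.006939.
From Q = K·A·i, K = Q / (A·i) = 4.44 / (11497 × 0.006939) = 0.05566 m/day.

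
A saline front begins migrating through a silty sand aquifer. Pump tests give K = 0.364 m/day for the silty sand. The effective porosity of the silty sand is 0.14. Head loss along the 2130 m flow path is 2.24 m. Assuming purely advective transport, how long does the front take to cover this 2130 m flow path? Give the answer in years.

Hydraulic gradient i = Δh / L = 2.24 / 2130 = 0.001052.
Darcy flux q = K · i = 0.3640 × 0.001052 = 0.0003828 m/day.
Seepage velocity v = q / n_e = 0.0003828 / 0.14 = 0.002734 m/day.
Travel time t = L / v = 2130 / 0.002734 = 7.790e+05 days = 2133 years.

2130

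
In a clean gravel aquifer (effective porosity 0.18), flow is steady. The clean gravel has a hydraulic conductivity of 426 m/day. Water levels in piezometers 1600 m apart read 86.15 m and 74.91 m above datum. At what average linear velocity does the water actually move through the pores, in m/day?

16.6

Hydraulic gradient i = (86.15 − 74.91) / 1600 = 11.24 / 1600 = 0.007025.
Darcy flux q = K · i = 426.0 × 0.007025 = 2.993 m/day.
Seepage velocity v = q / n_e = 2.993 / 0.18 = 16.63 m/day.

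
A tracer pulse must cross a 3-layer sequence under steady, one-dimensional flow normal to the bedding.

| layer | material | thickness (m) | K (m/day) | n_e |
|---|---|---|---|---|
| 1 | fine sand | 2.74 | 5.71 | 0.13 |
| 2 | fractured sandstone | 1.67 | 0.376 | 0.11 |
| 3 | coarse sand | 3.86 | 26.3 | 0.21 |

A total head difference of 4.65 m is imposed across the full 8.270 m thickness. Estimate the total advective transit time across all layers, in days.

1.47

With flow normal to the layers, continuity requires the same specific discharge q through every layer.
Σ(b_i/K_i) = 2.74/5.71 + 1.67/0.376 + 3.86/26.3 = 5.068 d.
q = Δh / Σ(b_i/K_i) = 4.65 / 5.068 = 0.9175 m/day.
In each layer the seepage velocity is v_i = q/n_i, so the layer transit time is t_i = b_i·n_i / q:
  layer 1 (fine sand): t_1 = 2.74 × 0.13 / 0.9175 = 0.3882 d
  layer 2 (fractured sandstone): t_2 = 1.67 × 0.11 / 0.9175 = 0.2002 d
  layer 3 (coarse sand): t_3 = 3.86 × 0.21 / 0.9175 = 0.8835 d
Total t = Σ t_i = 1.472 days.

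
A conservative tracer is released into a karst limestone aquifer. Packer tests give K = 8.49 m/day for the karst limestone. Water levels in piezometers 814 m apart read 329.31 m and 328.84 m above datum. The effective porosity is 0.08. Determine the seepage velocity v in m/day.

Hydraulic gradient i = (329.31 − 328.84) / 814 = 0.47 / 814 = 0.0005774.
Darcy flux q = K · i = 8.490 × 0.0005774 = 0.004902 m/day.
Seepage velocity v = q / n_e = 0.004902 / 0.08 = 0.06128 m/day.

0.0613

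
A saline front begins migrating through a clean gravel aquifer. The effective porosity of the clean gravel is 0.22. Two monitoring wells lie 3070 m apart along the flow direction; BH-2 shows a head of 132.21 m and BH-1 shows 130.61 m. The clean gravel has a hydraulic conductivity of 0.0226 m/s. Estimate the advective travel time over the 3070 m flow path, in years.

Convert K: 0.0226 m/s × 86400 = 1953 m/day.
Hydraulic gradient i = (132.21 − 130.61) / 3070 = 1.6 / 3070 = 0.0005212.
Darcy flux q = K · i = 1953 × 0.0005212 = 1.018 m/day.
Seepage velocity v = q / n_e = 1.018 / 0.22 = 4.626 m/day.
Travel time t = L / v = 3070 / 4.626 = 663.7 days = 1.817 years.

1.82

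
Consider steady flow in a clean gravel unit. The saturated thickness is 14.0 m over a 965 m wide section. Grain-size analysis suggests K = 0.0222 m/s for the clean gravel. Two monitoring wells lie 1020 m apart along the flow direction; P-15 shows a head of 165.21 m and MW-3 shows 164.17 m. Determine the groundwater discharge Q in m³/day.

26400

Convert K: 0.0222 m/s × 86400 = 1918 m/day.
Cross-sectional area A = 965 × 14.0 = 13510 m².
Hydraulic gradient i = (165.21 − 164.17) / 1020 = 1.04 / 1020 = 0.001020.
Darcy's law: Q = K · A · i = 1918 × 13510 × 0.001020 = 26421 m³/day.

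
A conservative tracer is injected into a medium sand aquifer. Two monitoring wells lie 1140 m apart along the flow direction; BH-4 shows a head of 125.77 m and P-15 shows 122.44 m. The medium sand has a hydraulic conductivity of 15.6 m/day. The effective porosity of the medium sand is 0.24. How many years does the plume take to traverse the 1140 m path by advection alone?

Hydraulic gradient i = (125.77 − 122.44) / 1140 = 3.33 / 1140 = 0.002921.
Darcy flux q = K · i = 15.60 × 0.002921 = 0.04557 m/day.
Seepage velocity v = q / n_e = 0.04557 / 0.24 = 0.1899 m/day.
Travel time t = L / v = 1140 / 0.1899 = 6004 days = 16.44 years.

16.4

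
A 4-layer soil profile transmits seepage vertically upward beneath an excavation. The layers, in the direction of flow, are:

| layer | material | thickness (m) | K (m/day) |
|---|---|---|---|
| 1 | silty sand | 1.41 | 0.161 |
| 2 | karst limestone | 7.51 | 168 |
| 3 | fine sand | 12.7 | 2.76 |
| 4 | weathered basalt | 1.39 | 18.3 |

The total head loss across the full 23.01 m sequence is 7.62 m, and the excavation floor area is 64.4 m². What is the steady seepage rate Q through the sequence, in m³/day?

36.4

Flow is perpendicular to layering, so the layers act in series and the equivalent K is the thickness-weighted harmonic mean.
Total thickness L = 1.41 + 7.51 + 12.7 + 1.39 = 23.01 m.
Σ(b_i/K_i) = 1.41/0.161 + 7.51/168 + 12.7/2.76 + 1.39/18.3 = 13.48 d.
K_eq = L / Σ(b_i/K_i) = 23.01 / 13.48 = 1.707 m/day.
Q = K_eq · A · (Δh/L) = 1.707 × 64.4 × (7.62/23.01) = 36.40 m³/day.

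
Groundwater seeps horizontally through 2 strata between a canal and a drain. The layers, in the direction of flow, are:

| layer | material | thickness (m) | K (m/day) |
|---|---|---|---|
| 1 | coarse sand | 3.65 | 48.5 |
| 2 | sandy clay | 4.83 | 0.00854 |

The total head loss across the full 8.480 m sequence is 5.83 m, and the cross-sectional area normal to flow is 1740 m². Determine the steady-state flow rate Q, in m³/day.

Flow is perpendicular to layering, so the layers act in series and the equivalent K is the thickness-weighted harmonic mean.
Total thickness L = 3.65 + 4.83 = 8.480 m.
Σ(b_i/K_i) = 3.65/48.5 + 4.83/0.00854 = 565.6 d.
K_eq = L / Σ(b_i/K_i) = 8.480 / 565.6 = 0.01499 m/day.
Q = K_eq · A · (Δh/L) = 0.01499 × 1740 × (5.83/8.480) = 17.93 m³/day.

17.9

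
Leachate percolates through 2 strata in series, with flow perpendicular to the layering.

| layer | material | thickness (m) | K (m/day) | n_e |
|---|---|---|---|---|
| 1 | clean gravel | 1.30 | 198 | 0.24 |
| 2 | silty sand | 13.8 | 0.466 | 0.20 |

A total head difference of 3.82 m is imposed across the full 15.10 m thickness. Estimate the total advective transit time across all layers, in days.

23.8

With flow normal to the layers, continuity requires the same specific discharge q through every layer.
Σ(b_i/K_i) = 1.30/198 + 13.8/0.466 = 29.62 d.
q = Δh / Σ(b_i/K_i) = 3.82 / 29.62 = 0.1290 m/day.
In each layer the seepage velocity is v_i = q/n_i, so the layer transit time is t_i = b_i·n_i / q:
  layer 1 (clean gravel): t_1 = 1.30 × 0.24 / 0.1290 = 2.419 d
  layer 2 (silty sand): t_2 = 13.8 × 0.20 / 0.1290 = 21.40 d
Total t = Σ t_i = 23.82 days.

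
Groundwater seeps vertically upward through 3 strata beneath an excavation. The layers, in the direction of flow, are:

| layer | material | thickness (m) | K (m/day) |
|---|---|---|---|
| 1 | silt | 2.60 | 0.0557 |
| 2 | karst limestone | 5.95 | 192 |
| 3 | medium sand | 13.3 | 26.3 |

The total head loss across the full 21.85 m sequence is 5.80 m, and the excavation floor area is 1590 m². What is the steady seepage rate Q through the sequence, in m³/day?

195

Flow is perpendicular to layering, so the layers act in series and the equivalent K is the thickness-weighted harmonic mean.
Total thickness L = 2.60 + 5.95 + 13.3 = 21.85 m.
Σ(b_i/K_i) = 2.60/0.0557 + 5.95/192 + 13.3/26.3 = 47.22 d.
K_eq = L / Σ(b_i/K_i) = 21.85 / 47.22 = 0.4628 m/day.
Q = K_eq · A · (Δh/L) = 0.4628 × 1590 × (5.80/21.85) = 195.3 m³/day.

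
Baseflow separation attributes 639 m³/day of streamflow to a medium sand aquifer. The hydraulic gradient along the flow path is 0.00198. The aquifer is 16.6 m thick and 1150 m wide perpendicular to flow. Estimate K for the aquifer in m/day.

16.9

Cross-sectional area A = 1150 × 16.6 = 19090 m².
Hydraulic gradient i = 0.00198.
From Q = K·A·i, K = Q / (A·i) = 639 / (19090 × 0.001980) = 16.91 m/day.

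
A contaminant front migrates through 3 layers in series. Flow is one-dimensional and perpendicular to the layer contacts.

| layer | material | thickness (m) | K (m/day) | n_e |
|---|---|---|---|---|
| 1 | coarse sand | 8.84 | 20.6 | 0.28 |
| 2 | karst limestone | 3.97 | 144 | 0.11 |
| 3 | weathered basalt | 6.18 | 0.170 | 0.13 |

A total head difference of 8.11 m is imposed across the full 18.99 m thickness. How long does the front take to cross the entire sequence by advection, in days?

16.9

With flow normal to the layers, continuity requires the same specific discharge q through every layer.
Σ(b_i/K_i) = 8.84/20.6 + 3.97/144 + 6.18/0.170 = 36.81 d.
q = Δh / Σ(b_i/K_i) = 8.11 / 36.81 = 0.2203 m/day.
In each layer the seepage velocity is v_i = q/n_i, so the layer transit time is t_i = b_i·n_i / q:
  layer 1 (coarse sand): t_1 = 8.84 × 0.28 / 0.2203 = 11.23 d
  layer 2 (karst limestone): t_2 = 3.97 × 0.11 / 0.2203 = 1.982 d
  layer 3 (weathered basalt): t_3 = 6.18 × 0.13 / 0.2203 = 3.646 d
Total t = Σ t_i = 16.86 days.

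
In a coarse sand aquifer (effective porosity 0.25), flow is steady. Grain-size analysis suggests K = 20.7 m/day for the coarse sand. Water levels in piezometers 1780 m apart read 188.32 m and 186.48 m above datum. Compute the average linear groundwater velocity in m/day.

Hydraulic gradient i = (188.32 − 186.48) / 1780 = 1.84 / 1780 = 0.001034.
Darcy flux q = K · i = 20.70 × 0.001034 = 0.02140 m/day.
Seepage velocity v = q / n_e = 0.02140 / 0.25 = 0.08559 m/day.

0.0856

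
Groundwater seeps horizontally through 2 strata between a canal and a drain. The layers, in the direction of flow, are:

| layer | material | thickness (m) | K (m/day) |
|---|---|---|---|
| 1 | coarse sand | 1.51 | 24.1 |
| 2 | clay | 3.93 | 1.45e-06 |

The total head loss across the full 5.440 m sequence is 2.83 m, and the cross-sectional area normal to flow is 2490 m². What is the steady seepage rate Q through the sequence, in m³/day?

Flow is perpendicular to layering, so the layers act in series and the equivalent K is the thickness-weighted harmonic mean.
Total thickness L = 1.51 + 3.93 = 5.440 m.
Σ(b_i/K_i) = 1.51/24.1 + 3.93/1.45e-06 = 2.710e+06 d.
K_eq = L / Σ(b_i/K_i) = 5.440 / 2.710e+06 = 2.007e-06 m/day.
Q = K_eq · A · (Δh/L) = 2.007e-06 × 2490 × (2.83/5.440) = 0.002600 m³/day.

0.00260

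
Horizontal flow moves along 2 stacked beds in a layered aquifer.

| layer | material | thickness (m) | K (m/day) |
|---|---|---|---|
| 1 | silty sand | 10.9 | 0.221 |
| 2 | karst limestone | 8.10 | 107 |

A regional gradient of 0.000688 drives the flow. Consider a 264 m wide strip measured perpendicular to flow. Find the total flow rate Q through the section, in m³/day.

158

Flow is parallel to layering, so each bed carries its own Darcy discharge and the transmissivities add.
Σ(K_i·b_i) = 0.221×10.9 + 107×8.10 = 869.1 m²/day.
Hydraulic gradient i = 0.000688.
Q = Σ(K_i·b_i) · W · i = 869.1 × 264 × 0.0006880 = 157.9 m³/day.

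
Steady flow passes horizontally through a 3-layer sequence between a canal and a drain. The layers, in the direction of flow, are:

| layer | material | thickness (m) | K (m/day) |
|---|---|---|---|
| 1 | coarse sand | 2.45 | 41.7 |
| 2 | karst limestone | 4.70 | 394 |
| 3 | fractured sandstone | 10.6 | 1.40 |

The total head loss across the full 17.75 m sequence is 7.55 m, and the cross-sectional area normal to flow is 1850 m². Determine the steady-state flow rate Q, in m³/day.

Flow is perpendicular to layering, so the layers act in series and the equivalent K is the thickness-weighted harmonic mean.
Total thickness L = 2.45 + 4.70 + 10.6 = 17.75 m.
Σ(b_i/K_i) = 2.45/41.7 + 4.70/394 + 10.6/1.40 = 7.642 d.
K_eq = L / Σ(b_i/K_i) = 17.75 / 7.642 = 2.323 m/day.
Q = K_eq · A · (Δh/L) = 2.323 × 1850 × (7.55/17.75) = 1828 m³/day.

1830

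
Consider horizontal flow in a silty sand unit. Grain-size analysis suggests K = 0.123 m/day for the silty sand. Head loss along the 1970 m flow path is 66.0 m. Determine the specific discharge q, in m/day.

Hydraulic gradient i = Δh / L = 66.0 / 1970 = 0.03350.
Specific discharge q = K · i = 0.1230 × 0.03350 = 0.004121 m/day.

0.00412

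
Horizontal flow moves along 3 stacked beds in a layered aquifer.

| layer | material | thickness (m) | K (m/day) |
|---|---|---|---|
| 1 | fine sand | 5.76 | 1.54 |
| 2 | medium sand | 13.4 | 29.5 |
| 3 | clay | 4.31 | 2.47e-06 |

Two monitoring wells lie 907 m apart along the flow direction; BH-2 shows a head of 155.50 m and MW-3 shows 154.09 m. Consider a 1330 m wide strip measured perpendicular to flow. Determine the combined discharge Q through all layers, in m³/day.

Flow is parallel to layering, so each bed carries its own Darcy discharge and the transmissivities add.
Σ(K_i·b_i) = 1.54×5.76 + 29.5×13.4 + 2.47e-06×4.31 = 404.2 m²/day.
Hydraulic gradient i = (155.50 − 154.09) / 907 = 1.41 / 907 = 0.001555.
Q = Σ(K_i·b_i) · W · i = 404.2 × 1330 × 0.001555 = 835.7 m³/day.

836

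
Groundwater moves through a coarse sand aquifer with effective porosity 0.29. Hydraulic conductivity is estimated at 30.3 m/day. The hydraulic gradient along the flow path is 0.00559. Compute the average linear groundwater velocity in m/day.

0.584

Hydraulic gradient i = 0.00559.
Darcy flux q = K · i = 30.30 × 0.005590 = 0.1694 m/day.
Seepage velocity v = q / n_e = 0.1694 / 0.29 = 0.5841 m/day.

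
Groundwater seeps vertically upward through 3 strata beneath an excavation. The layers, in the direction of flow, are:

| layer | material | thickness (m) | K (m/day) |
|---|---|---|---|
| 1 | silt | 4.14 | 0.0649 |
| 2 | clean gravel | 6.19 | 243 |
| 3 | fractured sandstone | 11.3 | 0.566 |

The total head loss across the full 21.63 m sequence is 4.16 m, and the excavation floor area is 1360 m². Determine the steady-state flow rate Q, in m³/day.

Flow is perpendicular to layering, so the layers act in series and the equivalent K is the thickness-weighted harmonic mean.
Total thickness L = 4.14 + 6.19 + 11.3 = 21.63 m.
Σ(b_i/K_i) = 4.14/0.0649 + 6.19/243 + 11.3/0.566 = 83.78 d.
K_eq = L / Σ(b_i/K_i) = 21.63 / 83.78 = 0.2582 m/day.
Q = K_eq · A · (Δh/L) = 0.2582 × 1360 × (4.16/21.63) = 67.53 m³/day.

67.5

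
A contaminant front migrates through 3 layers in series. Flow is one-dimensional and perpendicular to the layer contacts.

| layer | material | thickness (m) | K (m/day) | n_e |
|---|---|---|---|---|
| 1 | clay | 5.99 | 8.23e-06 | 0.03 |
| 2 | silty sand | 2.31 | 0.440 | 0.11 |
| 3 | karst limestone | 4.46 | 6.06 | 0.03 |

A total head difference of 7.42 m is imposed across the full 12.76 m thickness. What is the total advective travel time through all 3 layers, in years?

With flow normal to the layers, continuity requires the same specific discharge q through every layer.
Σ(b_i/K_i) = 5.99/8.23e-06 + 2.31/0.440 + 4.46/6.06 = 7.278e+05 d.
q = Δh / Σ(b_i/K_i) = 7.42 / 7.278e+05 = 1.019e-05 m/day.
In each layer the seepage velocity is v_i = q/n_i, so the layer transit time is t_i = b_i·n_i / q:
  layer 1 (clay): t_1 = 5.99 × 0.03 / 1.019e-05 = 17627 d
  layer 2 (silty sand): t_2 = 2.31 × 0.11 / 1.019e-05 = 24925 d
  layer 3 (karst limestone): t_3 = 4.46 × 0.03 / 1.019e-05 = 13124 d
Total t = Σ t_i = 55676 days = 152.4 years.

152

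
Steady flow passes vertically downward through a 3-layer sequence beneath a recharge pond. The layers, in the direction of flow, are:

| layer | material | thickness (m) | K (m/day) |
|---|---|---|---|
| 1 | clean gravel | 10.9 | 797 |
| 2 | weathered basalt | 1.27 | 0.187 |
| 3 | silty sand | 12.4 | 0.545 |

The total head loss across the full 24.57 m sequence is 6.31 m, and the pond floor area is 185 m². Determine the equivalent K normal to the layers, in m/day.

0.831

Flow is perpendicular to layering, so the layers act in series and the equivalent K is the thickness-weighted harmonic mean.
Total thickness L = 10.9 + 1.27 + 12.4 = 24.57 m.
Σ(b_i/K_i) = 10.9/797 + 1.27/0.187 + 12.4/0.545 = 29.56 d.
K_eq = L / Σ(b_i/K_i) = 24.57 / 29.56 = 0.8313 m/day.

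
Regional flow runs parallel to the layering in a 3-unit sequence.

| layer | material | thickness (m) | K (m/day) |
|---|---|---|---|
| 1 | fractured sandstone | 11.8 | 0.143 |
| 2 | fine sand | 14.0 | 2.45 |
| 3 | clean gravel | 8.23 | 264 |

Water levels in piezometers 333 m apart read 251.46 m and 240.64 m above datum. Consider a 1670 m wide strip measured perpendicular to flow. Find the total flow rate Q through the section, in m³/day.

Flow is parallel to layering, so each bed carries its own Darcy discharge and the transmissivities add.
Σ(K_i·b_i) = 0.143×11.8 + 2.45×14.0 + 264×8.23 = 2209 m²/day.
Hydraulic gradient i = (251.46 − 240.64) / 333 = 10.82 / 333 = 0.03249.
Q = Σ(K_i·b_i) · W · i = 2209 × 1670 × 0.03249 = 1.198e+05 m³/day.

120000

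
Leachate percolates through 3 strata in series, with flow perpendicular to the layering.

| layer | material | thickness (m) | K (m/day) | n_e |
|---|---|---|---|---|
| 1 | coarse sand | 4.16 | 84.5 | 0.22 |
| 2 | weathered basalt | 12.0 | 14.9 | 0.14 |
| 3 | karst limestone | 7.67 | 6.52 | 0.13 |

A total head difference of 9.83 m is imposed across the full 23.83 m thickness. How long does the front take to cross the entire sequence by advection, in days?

0.742

With flow normal to the layers, continuity requires the same specific discharge q through every layer.
Σ(b_i/K_i) = 4.16/84.5 + 12.0/14.9 + 7.67/6.52 = 2.031 d.
q = Δh / Σ(b_i/K_i) = 9.83 / 2.031 = 4.840 m/day.
In each layer the seepage velocity is v_i = q/n_i, so the layer transit time is t_i = b_i·n_i / q:
  layer 1 (coarse sand): t_1 = 4.16 × 0.22 / 4.840 = 0.1891 d
  layer 2 (weathered basalt): t_2 = 12.0 × 0.14 / 4.840 = 0.3471 d
  layer 3 (karst limestone): t_3 = 7.67 × 0.13 / 4.840 = 0.2060 d
Total t = Σ t_i = 0.7422 days.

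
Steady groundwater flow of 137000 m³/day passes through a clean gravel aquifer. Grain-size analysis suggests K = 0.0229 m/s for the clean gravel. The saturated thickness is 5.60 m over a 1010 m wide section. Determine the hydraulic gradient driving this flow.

0.0122

Convert K: 0.0229 m/s × 86400 = 1979 m/day.
Cross-sectional area A = 1010 × 5.60 = 5656 m².
From Q = K·A·i, i = Q / (K·A) = 137000 / (1979 × 5656) = 0.01224.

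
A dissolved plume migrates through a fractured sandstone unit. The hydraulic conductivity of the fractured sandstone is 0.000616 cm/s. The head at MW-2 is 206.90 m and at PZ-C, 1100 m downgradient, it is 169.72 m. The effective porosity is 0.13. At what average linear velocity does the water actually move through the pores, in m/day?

0.138

Convert K: 0.000616 cm/s × 864 = 0.5322 m/day.
Hydraulic gradient i = (206.90 − 169.72) / 1100 = 37.18 / 1100 = 0.03380.
Darcy flux q = K · i = 0.5322 × 0.03380 = 0.01799 m/day.
Seepage velocity v = q / n_e = 0.01799 / 0.13 = 0.1384 m/day.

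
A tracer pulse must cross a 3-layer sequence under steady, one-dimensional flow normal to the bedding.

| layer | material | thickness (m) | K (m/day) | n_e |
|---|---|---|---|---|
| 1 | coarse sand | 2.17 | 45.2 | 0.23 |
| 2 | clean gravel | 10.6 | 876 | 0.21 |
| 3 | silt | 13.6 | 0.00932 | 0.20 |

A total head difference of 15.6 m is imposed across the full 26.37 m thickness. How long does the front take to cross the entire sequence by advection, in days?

With flow normal to the layers, continuity requires the same specific discharge q through every layer.
Σ(b_i/K_i) = 2.17/45.2 + 10.6/876 + 13.6/0.00932 = 1459 d.
q = Δh / Σ(b_i/K_i) = 15.6 / 1459 = 0.01069 m/day.
In each layer the seepage velocity is v_i = q/n_i, so the layer transit time is t_i = b_i·n_i / q:
  layer 1 (coarse sand): t_1 = 2.17 × 0.23 / 0.01069 = 46.69 d
  layer 2 (clean gravel): t_2 = 10.6 × 0.21 / 0.01069 = 208.2 d
  layer 3 (silt): t_3 = 13.6 × 0.20 / 0.01069 = 254.4 d
Total t = Σ t_i = 509.4 days.

509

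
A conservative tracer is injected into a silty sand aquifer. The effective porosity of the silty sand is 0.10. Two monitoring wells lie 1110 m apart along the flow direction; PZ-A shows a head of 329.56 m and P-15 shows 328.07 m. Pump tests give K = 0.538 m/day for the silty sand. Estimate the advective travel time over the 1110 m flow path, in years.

Hydraulic gradient i = (329.56 − 328.07) / 1110 = 1.49 / 1110 = 0.001342.
Darcy flux q = K · i = 0.5380 × 0.001342 = 0.0007222 m/day.
Seepage velocity v = q / n_e = 0.0007222 / 0.10 = 0.007222 m/day.
Travel time t = L / v = 1110 / 0.007222 = 1.537e+05 days = 420.8 years.

421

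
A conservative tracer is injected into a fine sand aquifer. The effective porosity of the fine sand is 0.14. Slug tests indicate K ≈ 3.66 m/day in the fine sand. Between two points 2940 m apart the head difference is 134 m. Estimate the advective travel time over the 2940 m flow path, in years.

6.76

Hydraulic gradient i = Δh / L = 134 / 2940 = 0.04558.
Darcy flux q = K · i = 3.660 × 0.04558 = 0.1668 m/day.
Seepage velocity v = q / n_e = 0.1668 / 0.14 = 1.192 m/day.
Travel time t = L / v = 2940 / 1.192 = 2467 days = 6.755 years.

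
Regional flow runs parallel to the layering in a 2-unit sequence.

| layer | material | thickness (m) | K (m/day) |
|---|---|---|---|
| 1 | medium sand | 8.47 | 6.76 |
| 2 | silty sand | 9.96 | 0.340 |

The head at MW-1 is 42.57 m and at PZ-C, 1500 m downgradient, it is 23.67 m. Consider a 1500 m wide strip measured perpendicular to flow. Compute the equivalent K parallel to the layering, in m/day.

3.29

Flow is parallel to layering, so each bed carries its own Darcy discharge and the transmissivities add.
Σ(K_i·b_i) = 6.76×8.47 + 0.340×9.96 = 60.64 m²/day.
Total thickness b = 18.43 m, so K_eq = Σ(K_i·b_i)/b = 3.290 m/day.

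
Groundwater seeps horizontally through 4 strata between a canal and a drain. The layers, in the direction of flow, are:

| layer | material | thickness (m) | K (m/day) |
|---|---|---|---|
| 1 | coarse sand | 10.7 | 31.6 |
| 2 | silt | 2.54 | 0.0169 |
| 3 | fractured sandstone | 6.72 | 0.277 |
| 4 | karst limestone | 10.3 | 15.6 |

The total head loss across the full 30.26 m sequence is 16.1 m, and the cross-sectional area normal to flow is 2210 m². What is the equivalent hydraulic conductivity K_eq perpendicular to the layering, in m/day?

Flow is perpendicular to layering, so the layers act in series and the equivalent K is the thickness-weighted harmonic mean.
Total thickness L = 10.7 + 2.54 + 6.72 + 10.3 = 30.26 m.
Σ(b_i/K_i) = 10.7/31.6 + 2.54/0.0169 + 6.72/0.277 + 10.3/15.6 = 175.6 d.
K_eq = L / Σ(b_i/K_i) = 30.26 / 175.6 = 0.1724 m/day.

0.172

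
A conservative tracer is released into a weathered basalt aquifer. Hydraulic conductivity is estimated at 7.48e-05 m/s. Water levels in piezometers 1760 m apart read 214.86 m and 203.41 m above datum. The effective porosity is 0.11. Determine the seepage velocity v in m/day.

0.382

Convert K: 7.48e-05 m/s × 86400 = 6.463 m/day.
Hydraulic gradient i = (214.86 − 203.41) / 1760 = 11.45 / 1760 = 0.006506.
Darcy flux q = K · i = 6.463 × 0.006506 = 0.04204 m/day.
Seepage velocity v = q / n_e = 0.04204 / 0.11 = 0.3822 m/day.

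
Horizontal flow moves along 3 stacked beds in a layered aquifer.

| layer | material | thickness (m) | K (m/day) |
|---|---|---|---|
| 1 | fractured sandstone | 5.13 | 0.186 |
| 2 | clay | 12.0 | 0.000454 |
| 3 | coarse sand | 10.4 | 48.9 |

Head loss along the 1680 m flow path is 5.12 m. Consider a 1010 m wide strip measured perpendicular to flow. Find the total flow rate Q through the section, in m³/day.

1570

Flow is parallel to layering, so each bed carries its own Darcy discharge and the transmissivities add.
Σ(K_i·b_i) = 0.186×5.13 + 0.000454×12.0 + 48.9×10.4 = 509.5 m²/day.
Hydraulic gradient i = Δh / L = 5.12 / 1680 = 0.003048.
Q = Σ(K_i·b_i) · W · i = 509.5 × 1010 × 0.003048 = 1568 m³/day.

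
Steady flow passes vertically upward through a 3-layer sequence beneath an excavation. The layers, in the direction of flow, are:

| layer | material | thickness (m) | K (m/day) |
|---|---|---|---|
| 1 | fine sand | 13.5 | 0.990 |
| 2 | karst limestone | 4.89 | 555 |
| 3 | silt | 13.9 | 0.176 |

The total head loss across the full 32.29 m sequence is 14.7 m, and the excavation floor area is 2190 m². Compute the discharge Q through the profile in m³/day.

Flow is perpendicular to layering, so the layers act in series and the equivalent K is the thickness-weighted harmonic mean.
Total thickness L = 13.5 + 4.89 + 13.9 = 32.29 m.
Σ(b_i/K_i) = 13.5/0.990 + 4.89/555 + 13.9/0.176 = 92.62 d.
K_eq = L / Σ(b_i/K_i) = 32.29 / 92.62 = 0.3486 m/day.
Q = K_eq · A · (Δh/L) = 0.3486 × 2190 × (14.7/32.29) = 347.6 m³/day.

348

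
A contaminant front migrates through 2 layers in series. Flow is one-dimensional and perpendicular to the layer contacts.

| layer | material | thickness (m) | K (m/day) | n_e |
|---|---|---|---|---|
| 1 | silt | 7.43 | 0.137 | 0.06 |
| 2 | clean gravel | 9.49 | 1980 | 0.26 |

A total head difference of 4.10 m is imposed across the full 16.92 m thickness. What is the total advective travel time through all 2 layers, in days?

38.5

With flow normal to the layers, continuity requires the same specific discharge q through every layer.
Σ(b_i/K_i) = 7.43/0.137 + 9.49/1980 = 54.24 d.
q = Δh / Σ(b_i/K_i) = 4.10 / 54.24 = 0.07559 m/day.
In each layer the seepage velocity is v_i = q/n_i, so the layer transit time is t_i = b_i·n_i / q:
  layer 1 (silt): t_1 = 7.43 × 0.06 / 0.07559 = 5.897 d
  layer 2 (clean gravel): t_2 = 9.49 × 0.26 / 0.07559 = 32.64 d
Total t = Σ t_i = 38.54 days.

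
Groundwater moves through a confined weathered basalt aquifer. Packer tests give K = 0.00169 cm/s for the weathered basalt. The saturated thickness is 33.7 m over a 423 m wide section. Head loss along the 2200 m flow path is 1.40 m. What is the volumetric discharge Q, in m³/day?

Convert K: 0.00169 cm/s × 864 = 1.460 m/day.
Cross-sectional area A = 423 × 33.7 = 14255 m².
Hydraulic gradient i = Δh / L = 1.40 / 2200 = 0.0006364.
Darcy's law: Q = K · A · i = 1.460 × 14255 × 0.0006364 = 13.25 m³/day.

13.2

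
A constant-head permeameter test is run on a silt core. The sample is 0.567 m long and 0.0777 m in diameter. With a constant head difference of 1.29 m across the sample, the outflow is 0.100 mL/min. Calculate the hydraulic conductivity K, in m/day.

Cross-sectional area A = π·(d/2)² = π × (0.0777/2)² = 0.004742 m².
Convert discharge: 0.100 mL/min = 1.667e-09 m³/s.
Darcy's law rearranged: K = Q·L / (A·Δh) = 1.667e-09 × 0.567 / (0.004742 × 1.29) = 1.545e-07 m/s = 0.01335 m/day.

0.0133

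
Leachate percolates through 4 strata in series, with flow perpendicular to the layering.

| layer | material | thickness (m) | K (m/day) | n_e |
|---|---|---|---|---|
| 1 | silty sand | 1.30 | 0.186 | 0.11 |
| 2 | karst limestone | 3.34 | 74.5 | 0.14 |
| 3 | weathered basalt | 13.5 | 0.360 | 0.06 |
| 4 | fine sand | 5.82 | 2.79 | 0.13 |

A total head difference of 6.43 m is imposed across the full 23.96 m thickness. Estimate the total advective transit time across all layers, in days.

With flow normal to the layers, continuity requires the same specific discharge q through every layer.
Σ(b_i/K_i) = 1.30/0.186 + 3.34/74.5 + 13.5/0.360 + 5.82/2.79 = 46.62 d.
q = Δh / Σ(b_i/K_i) = 6.43 / 46.62 = 0.1379 m/day.
In each layer the seepage velocity is v_i = q/n_i, so the layer transit time is t_i = b_i·n_i / q:
  layer 1 (silty sand): t_1 = 1.30 × 0.11 / 0.1379 = 1.037 d
  layer 2 (karst limestone): t_2 = 3.34 × 0.14 / 0.1379 = 3.390 d
  layer 3 (weathered basalt): t_3 = 13.5 × 0.06 / 0.1379 = 5.873 d
  layer 4 (fine sand): t_4 = 5.82 × 0.13 / 0.1379 = 5.486 d
Total t = Σ t_i = 15.79 days.

15.8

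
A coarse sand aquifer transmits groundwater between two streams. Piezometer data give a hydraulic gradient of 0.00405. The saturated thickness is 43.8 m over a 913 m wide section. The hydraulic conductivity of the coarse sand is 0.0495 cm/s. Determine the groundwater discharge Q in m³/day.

Convert K: 0.0495 cm/s × 864 = 42.77 m/day.
Cross-sectional area A = 913 × 43.8 = 39989 m².
Hydraulic gradient i = 0.00405.
Darcy's law: Q = K · A · i = 42.77 × 39989 × 0.004050 = 6927 m³/day.

6930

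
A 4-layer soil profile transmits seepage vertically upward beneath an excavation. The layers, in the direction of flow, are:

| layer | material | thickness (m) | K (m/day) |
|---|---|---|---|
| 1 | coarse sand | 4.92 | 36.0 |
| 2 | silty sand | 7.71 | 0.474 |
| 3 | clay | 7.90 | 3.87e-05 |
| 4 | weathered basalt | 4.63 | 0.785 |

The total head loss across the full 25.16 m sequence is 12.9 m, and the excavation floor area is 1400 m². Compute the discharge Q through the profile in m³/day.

Flow is perpendicular to layering, so the layers act in series and the equivalent K is the thickness-weighted harmonic mean.
Total thickness L = 4.92 + 7.71 + 7.90 + 4.63 = 25.16 m.
Σ(b_i/K_i) = 4.92/36.0 + 7.71/0.474 + 7.90/3.87e-05 + 4.63/0.785 = 2.042e+05 d.
K_eq = L / Σ(b_i/K_i) = 25.16 / 2.042e+05 = 0.0001232 m/day.
Q = K_eq · A · (Δh/L) = 0.0001232 × 1400 × (12.9/25.16) = 0.08846 m³/day.

0.0885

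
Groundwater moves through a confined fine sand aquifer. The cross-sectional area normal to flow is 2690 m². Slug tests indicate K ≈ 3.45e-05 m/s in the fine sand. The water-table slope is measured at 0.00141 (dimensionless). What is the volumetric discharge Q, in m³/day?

11.3

Convert K: 3.45e-05 m/s × 86400 = 2.981 m/day.
Hydraulic gradient i = 0.00141.
Darcy's law: Q = K · A · i = 2.981 × 2690 × 0.001410 = 11.31 m³/day.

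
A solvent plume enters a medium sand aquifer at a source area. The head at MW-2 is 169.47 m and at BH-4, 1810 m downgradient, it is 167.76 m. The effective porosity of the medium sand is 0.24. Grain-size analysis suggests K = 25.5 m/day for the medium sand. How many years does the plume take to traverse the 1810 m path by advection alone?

49.4

Hydraulic gradient i = (169.47 − 167.76) / 1810 = 1.71 / 1810 = 0.0009448.
Darcy flux q = K · i = 25.50 × 0.0009448 = 0.02409 m/day.
Seepage velocity v = q / n_e = 0.02409 / 0.24 = 0.1004 m/day.
Travel time t = L / v = 1810 / 0.1004 = 18032 days = 49.37 years.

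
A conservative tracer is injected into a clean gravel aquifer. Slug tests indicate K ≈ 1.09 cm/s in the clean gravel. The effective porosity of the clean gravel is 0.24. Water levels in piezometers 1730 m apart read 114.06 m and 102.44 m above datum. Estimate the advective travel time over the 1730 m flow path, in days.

65.6

Convert K: 1.09 cm/s × 864 = 941.8 m/day.
Hydraulic gradient i = (114.06 − 102.44) / 1730 = 11.62 / 1730 = 0.006717.
Darcy flux q = K · i = 941.8 × 0.006717 = 6.326 m/day.
Seepage velocity v = q / n_e = 6.326 / 0.24 = 26.36 m/day.
Travel time t = L / v = 1730 / 26.36 = 65.64 days.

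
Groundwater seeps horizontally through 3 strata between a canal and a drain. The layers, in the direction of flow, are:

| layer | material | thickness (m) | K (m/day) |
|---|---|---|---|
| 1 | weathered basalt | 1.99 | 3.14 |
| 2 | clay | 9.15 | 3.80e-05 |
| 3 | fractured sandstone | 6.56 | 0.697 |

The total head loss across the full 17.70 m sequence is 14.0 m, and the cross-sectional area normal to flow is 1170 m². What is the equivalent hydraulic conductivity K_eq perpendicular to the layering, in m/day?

7.35e-05

Flow is perpendicular to layering, so the layers act in series and the equivalent K is the thickness-weighted harmonic mean.
Total thickness L = 1.99 + 9.15 + 6.56 = 17.70 m.
Σ(b_i/K_i) = 1.99/3.14 + 9.15/3.80e-05 + 6.56/0.697 = 2.408e+05 d.
K_eq = L / Σ(b_i/K_i) = 17.70 / 2.408e+05 = 7.351e-05 m/day.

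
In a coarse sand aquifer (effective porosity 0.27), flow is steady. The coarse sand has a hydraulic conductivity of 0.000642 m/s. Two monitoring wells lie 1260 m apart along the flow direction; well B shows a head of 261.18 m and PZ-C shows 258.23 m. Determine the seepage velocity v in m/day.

0.481

Convert K: 0.000642 m/s × 86400 = 55.47 m/day.
Hydraulic gradient i = (261.18 − 258.23) / 1260 = 2.95 / 1260 = 0.002341.
Darcy flux q = K · i = 55.47 × 0.002341 = 0.1299 m/day.
Seepage velocity v = q / n_e = 0.1299 / 0.27 = 0.4810 m/day.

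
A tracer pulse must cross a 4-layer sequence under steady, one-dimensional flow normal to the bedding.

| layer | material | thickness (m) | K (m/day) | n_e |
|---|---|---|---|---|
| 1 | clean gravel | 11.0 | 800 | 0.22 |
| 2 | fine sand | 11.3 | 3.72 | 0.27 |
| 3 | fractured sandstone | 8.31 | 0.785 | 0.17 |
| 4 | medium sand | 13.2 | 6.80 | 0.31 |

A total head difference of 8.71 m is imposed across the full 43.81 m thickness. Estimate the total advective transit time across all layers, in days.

With flow normal to the layers, continuity requires the same specific discharge q through every layer.
Σ(b_i/K_i) = 11.0/800 + 11.3/3.72 + 8.31/0.785 + 13.2/6.80 = 15.58 d.
q = Δh / Σ(b_i/K_i) = 8.71 / 15.58 = 0.5591 m/day.
In each layer the seepage velocity is v_i = q/n_i, so the layer transit time is t_i = b_i·n_i / q:
  layer 1 (clean gravel): t_1 = 11.0 × 0.22 / 0.5591 = 4.328 d
  layer 2 (fine sand): t_2 = 11.3 × 0.27 / 0.5591 = 5.457 d
  layer 3 (fractured sandstone): t_3 = 8.31 × 0.17 / 0.5591 = 2.527 d
  layer 4 (medium sand): t_4 = 13.2 × 0.31 / 0.5591 = 7.319 d
Total t = Σ t_i = 19.63 days.

19.6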